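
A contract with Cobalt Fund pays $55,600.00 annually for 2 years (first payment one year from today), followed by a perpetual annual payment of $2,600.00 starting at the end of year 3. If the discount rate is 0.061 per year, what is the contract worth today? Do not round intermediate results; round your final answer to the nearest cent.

PV of 2-year annuity: $55,600.00 × [1 − (1+0.061)^−2] / 0.061 = 101793.96138
Perpetuity value at year 2: $2,600.00 / 0.061 = 42622.95082
PV of perpetuity: 42622.95082 / (1+0.061)^2 = 37862.80155
Total PV = 101793.96138 + 37862.80155 = 139656.76293

$139656.76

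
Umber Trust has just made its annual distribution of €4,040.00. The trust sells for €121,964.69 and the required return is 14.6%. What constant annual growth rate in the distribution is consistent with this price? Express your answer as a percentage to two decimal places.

P = D₀(1+g)/(r−g) ⇒ P(r−g) = D₀(1+g) ⇒ g(P+D₀) = P·r − D₀
g = (P·r − D₀)/(P + D₀) = (€121,964.69×0.146 − €4,040.00) / (€121,964.69 + €4,040.00) = 0.109257

10.93%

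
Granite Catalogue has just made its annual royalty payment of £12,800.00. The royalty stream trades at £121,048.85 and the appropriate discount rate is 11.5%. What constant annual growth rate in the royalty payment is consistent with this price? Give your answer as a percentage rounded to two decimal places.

P = D₀(1+g)/(r−g) ⇒ P(r−g) = D₀(1+g) ⇒ g(P+D₀) = P·r − D₀
g = (P·r − D₀)/(P + D₀) = (£121,048.85×0.115 − £12,800.00) / (£121,048.85 + £12,800.00) = 0.008372

0.84%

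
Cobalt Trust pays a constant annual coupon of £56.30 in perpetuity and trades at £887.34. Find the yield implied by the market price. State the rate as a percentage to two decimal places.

6.34%

P = C/r ⇒ r = C/P = £56.30/£887.34 = 0.063448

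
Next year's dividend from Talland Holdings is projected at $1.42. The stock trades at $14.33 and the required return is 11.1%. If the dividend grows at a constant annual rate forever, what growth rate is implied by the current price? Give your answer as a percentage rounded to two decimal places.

1.19%

P = D₁/(r−g) ⇒ g = r − D₁/P = 0.111 − $1.42/$14.33 = 0.011907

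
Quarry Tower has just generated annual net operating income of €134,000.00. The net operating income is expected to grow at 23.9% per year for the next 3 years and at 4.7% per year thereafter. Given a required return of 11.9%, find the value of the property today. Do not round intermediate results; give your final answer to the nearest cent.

D_1 = 166026.00000
D_2 = 205706.21400
D_3 = 254869.99915
Terminal value at year 3: TV = D_3×(1+g_2)/(r−g_2) = 266848.88911/0.072 = 3706234.57091
P_0 = D_1/(1+r)^1 + D_2/(1+r)^2 + D_3/(1+r)^3 + TV/(1+r)^3
    = 148369.97319 + 164280.96227 + 181898.22364 + 2645103.33546 = 3139652.49457

€3139652.49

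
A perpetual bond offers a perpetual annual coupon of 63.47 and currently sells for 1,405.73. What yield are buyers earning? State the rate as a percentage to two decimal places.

P = C/r ⇒ r = C/P = 63.47/1,405.73 = 0.045151

4.52%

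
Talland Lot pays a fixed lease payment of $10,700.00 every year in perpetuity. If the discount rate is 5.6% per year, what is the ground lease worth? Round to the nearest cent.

Level perpetuity: PV = C / r = $10,700.00 / 0.056 = $191,071.43

$191071.43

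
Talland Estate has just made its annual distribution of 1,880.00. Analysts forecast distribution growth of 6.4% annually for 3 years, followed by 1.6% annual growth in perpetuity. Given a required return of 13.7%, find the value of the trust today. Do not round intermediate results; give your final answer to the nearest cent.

17882.57

D_1 = 2000.32000
D_2 = 2128.34048
D_3 = 2264.55427
Terminal value at year 3: TV = D_3×(1+g_2)/(r−g_2) = 2300.78714/0.121 = 19014.76974
P_0 = D_1/(1+r)^1 + D_2/(1+r)^2 + D_3/(1+r)^3 + TV/(1+r)^3
    = 1759.29639 + 1646.34245 + 1540.64060 + 12936.28803 = 17882.56747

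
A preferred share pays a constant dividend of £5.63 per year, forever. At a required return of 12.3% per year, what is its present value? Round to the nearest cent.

Level perpetuity: PV = C / r = £5.63 / 0.123 = £45.77

£45.77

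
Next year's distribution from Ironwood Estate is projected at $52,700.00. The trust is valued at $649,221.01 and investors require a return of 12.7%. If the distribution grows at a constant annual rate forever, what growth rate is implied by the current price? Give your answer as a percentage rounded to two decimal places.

4.58%

P = D₁/(r−g) ⇒ g = r − D₁/P = 0.127 − $52,700.00/$649,221.01 = 0.045826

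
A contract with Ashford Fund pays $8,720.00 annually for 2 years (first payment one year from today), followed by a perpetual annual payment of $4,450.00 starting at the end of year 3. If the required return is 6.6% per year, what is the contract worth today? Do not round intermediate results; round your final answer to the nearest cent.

$75187.50

PV of 2-year annuity: $8,720.00 × [1 − (1+0.066)^−2] / 0.066 = 15853.76414
Perpetuity value at year 2: $4,450.00 / 0.066 = 67424.24242
PV of perpetuity: 67424.24242 / (1+0.066)^2 = 59333.73206
Total PV = 15853.76414 + 59333.73206 = 75187.49619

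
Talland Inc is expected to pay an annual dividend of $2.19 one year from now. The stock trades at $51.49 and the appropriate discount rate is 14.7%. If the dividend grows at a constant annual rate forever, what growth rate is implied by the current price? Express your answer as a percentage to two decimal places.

P = D₁/(r−g) ⇒ g = r − D₁/P = 0.147 − $2.19/$51.49 = 0.104467

10.45%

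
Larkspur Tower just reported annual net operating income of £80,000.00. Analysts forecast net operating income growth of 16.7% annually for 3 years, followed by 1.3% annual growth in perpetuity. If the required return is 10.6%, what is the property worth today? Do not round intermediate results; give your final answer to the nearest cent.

£1291139.33

D_1 = 93360.00000
D_2 = 108951.12000
D_3 = 127145.95704
Terminal value at year 3: TV = D_3×(1+g_2)/(r−g_2) = 128798.85448/0.093 = 1384933.91916
P_0 = D_1/(1+r)^1 + D_2/(1+r)^2 + D_3/(1+r)^3 + TV/(1+r)^3
    = 84412.29656 + 89067.94764 + 93980.37513 + 1023678.70978 = 1291139.32911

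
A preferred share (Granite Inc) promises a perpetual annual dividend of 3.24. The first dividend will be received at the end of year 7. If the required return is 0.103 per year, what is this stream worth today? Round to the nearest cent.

Value at end of year 6: C / r = 3.24 / 0.103 = 31.4563
Discount to today: PV = 31.4563 / (1 + 0.103)^6 = 31.4563 / 1.800749 = 17.47

17.47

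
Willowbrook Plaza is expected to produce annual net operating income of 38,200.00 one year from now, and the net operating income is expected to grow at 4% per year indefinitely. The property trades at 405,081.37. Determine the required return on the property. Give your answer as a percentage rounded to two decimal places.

13.43%

P = D₁/(r − g) ⇒ r = D₁/P + g = 38,200.0000/405,081.37 + 0.04 = 0.094302 + 0.04 = 0.134302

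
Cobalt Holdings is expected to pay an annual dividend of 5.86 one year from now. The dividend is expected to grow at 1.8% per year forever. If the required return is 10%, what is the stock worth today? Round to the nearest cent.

71.46

Growing perpetuity: P = D₁ / (r − g) = 5.8600 / (0.1 − 0.018) = 71.46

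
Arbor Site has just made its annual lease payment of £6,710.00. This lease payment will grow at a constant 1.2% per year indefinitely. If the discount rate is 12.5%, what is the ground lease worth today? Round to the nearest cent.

£60093.10

D₁ = D₀ × (1 + g) = £6,710.00 × 1.012 = £6,790.5200
Growing perpetuity: P = D₁ / (r − g) = £6,790.5200 / (0.125 − 0.012) = £60,093.10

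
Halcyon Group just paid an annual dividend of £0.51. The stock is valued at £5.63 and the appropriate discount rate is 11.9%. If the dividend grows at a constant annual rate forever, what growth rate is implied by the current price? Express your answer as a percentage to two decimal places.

2.61%

P = D₀(1+g)/(r−g) ⇒ P(r−g) = D₀(1+g) ⇒ g(P+D₀) = P·r − D₀
g = (P·r − D₀)/(P + D₀) = (£5.63×0.119 − £0.51) / (£5.63 + £0.51) = 0.026054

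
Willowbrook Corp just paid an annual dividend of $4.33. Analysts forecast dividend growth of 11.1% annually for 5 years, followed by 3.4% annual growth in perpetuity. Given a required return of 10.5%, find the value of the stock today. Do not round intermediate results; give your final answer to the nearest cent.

D_1 = 4.81063
D_2 = 5.34461
D_3 = 5.93786
D_4 = 6.59696
D_5 = 7.32923
Terminal value at year 5: TV = D_5×(1+g_2)/(r−g_2) = 7.57842/0.071 = 106.73832
P_0 = D_1/(1+r)^1 + D_2/(1+r)^2 + D_3/(1+r)^3 + D_4/(1+r)^4 + D_5/(1+r)^5 + TV/(1+r)^5
    = 4.35351 + 4.37715 + 4.40092 + 4.42481 + 4.44884 + 64.79015 = 86.79538

$86.80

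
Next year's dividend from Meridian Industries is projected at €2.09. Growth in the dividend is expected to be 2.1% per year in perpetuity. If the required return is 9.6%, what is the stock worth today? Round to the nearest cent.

Growing perpetuity: P = D₁ / (r − g) = €2.0900 / (0.096 − 0.021) = €27.87

€27.87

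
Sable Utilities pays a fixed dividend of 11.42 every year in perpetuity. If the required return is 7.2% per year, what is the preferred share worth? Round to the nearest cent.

158.61

Level perpetuity: PV = C / r = 11.42 / 0.072 = 158.61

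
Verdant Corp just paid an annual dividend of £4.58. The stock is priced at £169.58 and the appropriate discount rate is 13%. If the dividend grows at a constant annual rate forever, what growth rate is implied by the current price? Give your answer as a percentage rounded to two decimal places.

P = D₀(1+g)/(r−g) ⇒ P(r−g) = D₀(1+g) ⇒ g(P+D₀) = P·r − D₀
g = (P·r − D₀)/(P + D₀) = (£169.58×0.13 − £4.58) / (£169.58 + £4.58) = 0.100284

10.03%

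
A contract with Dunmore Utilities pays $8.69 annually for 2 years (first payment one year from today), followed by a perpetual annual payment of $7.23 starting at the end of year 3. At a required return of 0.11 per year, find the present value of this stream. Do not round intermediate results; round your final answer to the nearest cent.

$68.23

PV of 2-year annuity: $8.69 × [1 − (1+0.11)^−2] / 0.11 = 14.88183
Perpetuity value at year 2: $7.23 / 0.11 = 65.72727
PV of perpetuity: 65.72727 / (1+0.11)^2 = 53.34573
Total PV = 14.88183 + 53.34573 = 68.22756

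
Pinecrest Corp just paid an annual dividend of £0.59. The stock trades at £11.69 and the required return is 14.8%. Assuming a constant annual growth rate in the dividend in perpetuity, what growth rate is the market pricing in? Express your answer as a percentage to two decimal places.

9.28%

P = D₀(1+g)/(r−g) ⇒ P(r−g) = D₀(1+g) ⇒ g(P+D₀) = P·r − D₀
g = (P·r − D₀)/(P + D₀) = (£11.69×0.148 − £0.59) / (£11.69 + £0.59) = 0.092844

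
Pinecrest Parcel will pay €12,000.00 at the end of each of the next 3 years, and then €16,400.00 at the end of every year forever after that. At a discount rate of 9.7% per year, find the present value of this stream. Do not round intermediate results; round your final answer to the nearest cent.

PV of 3-year annuity: €12,000.00 × [1 − (1+0.097)^−3] / 0.097 = 30000.54374
Perpetuity value at year 3: €16,400.00 / 0.097 = 169072.16495
PV of perpetuity: 169072.16495 / (1+0.097)^3 = 128071.42184
Total PV = 30000.54374 + 128071.42184 = 158071.96558

€158071.97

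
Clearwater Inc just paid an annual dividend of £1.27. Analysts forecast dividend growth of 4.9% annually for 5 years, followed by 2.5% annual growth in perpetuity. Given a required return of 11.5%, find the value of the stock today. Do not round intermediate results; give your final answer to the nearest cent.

£15.97

D_1 = 1.33223
D_2 = 1.39751
D_3 = 1.46599
D_4 = 1.53782
D_5 = 1.61317
Terminal value at year 5: TV = D_5×(1+g_2)/(r−g_2) = 1.65350/0.09 = 18.37226
P_0 = D_1/(1+r)^1 + D_2/(1+r)^2 + D_3/(1+r)^3 + D_4/(1+r)^4 + D_5/(1+r)^5 + TV/(1+r)^5
    = 1.19483 + 1.12410 + 1.05756 + 0.99496 + 0.93607 + 10.66076 = 15.96827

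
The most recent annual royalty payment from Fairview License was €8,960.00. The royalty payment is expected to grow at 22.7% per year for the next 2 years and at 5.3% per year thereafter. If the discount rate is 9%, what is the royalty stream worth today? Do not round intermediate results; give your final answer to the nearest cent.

€344565.21

D_1 = 10993.92000
D_2 = 13489.53984
Terminal value at year 2: TV = D_2×(1+g_2)/(r−g_2) = 14204.48545/0.037 = 383905.01220
P_0 = D_1/(1+r)^1 + D_2/(1+r)^2 + TV/(1+r)^2
    = 10086.16514 + 11353.87580 + 323125.16809 = 344565.20903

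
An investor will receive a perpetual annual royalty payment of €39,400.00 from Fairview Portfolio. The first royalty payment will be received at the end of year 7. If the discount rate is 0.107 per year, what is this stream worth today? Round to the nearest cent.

€200090.61

Value at end of year 6: C / r = €39,400.00 / 0.107 = €368,224.2991
Discount to today: PV = €368,224.2991 / (1 + 0.107)^6 = €368,224.2991 / 1.840288 = €200,090.61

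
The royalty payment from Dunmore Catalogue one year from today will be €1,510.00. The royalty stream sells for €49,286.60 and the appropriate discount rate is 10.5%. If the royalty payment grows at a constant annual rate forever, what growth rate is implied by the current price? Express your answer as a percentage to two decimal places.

P = D₁/(r−g) ⇒ g = r − D₁/P = 0.105 − €1,510.00/€49,286.60 = 0.074363

7.44%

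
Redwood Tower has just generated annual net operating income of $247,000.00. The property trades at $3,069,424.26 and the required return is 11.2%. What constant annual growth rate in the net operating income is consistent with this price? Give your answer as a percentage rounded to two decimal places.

2.92%

P = D₀(1+g)/(r−g) ⇒ P(r−g) = D₀(1+g) ⇒ g(P+D₀) = P·r − D₀
g = (P·r − D₀)/(P + D₀) = ($3,069,424.26×0.112 − $247,000.00) / ($3,069,424.26 + $247,000.00) = 0.029181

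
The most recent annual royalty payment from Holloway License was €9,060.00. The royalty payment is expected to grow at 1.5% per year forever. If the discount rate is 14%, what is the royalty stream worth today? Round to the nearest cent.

€73567.20

D₁ = D₀ × (1 + g) = €9,060.00 × 1.015 = €9,195.9000
Growing perpetuity: P = D₁ / (r − g) = €9,195.9000 / (0.14 − 0.015) = €73,567.20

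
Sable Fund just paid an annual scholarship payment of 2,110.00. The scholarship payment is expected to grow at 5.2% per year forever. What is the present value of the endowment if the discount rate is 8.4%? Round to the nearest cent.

D₁ = D₀ × (1 + g) = 2,110.00 × 1.052 = 2,219.7200
Growing perpetuity: P = D₁ / (r − g) = 2,219.7200 / (0.084 − 0.052) = 69,366.25

69366.25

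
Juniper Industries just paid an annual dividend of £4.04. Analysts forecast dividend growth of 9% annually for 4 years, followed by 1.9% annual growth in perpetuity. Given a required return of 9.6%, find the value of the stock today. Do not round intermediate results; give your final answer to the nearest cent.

£68.24

D_1 = 4.40360
D_2 = 4.79992
D_3 = 5.23192
D_4 = 5.70279
Terminal value at year 4: TV = D_4×(1+g_2)/(r−g_2) = 5.81114/0.077 = 75.46939
P_0 = D_1/(1+r)^1 + D_2/(1+r)^2 + D_3/(1+r)^3 + D_4/(1+r)^4 + TV/(1+r)^4
    = 4.01788 + 3.99589 + 3.97401 + 3.95226 + 52.30324 = 68.24328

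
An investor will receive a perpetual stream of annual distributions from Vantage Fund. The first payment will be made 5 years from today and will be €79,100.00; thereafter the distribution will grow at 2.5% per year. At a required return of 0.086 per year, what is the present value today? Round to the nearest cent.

€932239.17

Value at end of year 4: C₁ / (r − g) = €79,100.00 / (0.086 − 0.025) = €1,296,721.3115
Discount to today: PV = €1,296,721.3115 / (1 + 0.086)^4 = €1,296,721.3115 / 1.390975 = €932,239.17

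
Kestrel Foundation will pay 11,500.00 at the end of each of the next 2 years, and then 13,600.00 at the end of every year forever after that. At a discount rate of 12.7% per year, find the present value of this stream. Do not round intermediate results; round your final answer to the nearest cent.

103569.88

PV of 2-year annuity: 11,500.00 × [1 − (1+0.127)^−2] / 0.127 = 19258.28006
Perpetuity value at year 2: 13,600.00 / 0.127 = 107086.61417
PV of perpetuity: 107086.61417 / (1+0.127)^2 = 84311.60471
Total PV = 19258.28006 + 84311.60471 = 103569.88477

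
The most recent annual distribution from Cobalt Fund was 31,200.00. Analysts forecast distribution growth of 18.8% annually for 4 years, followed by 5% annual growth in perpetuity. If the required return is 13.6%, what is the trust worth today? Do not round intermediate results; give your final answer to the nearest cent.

595365.39

D_1 = 37065.60000
D_2 = 44033.93280
D_3 = 52312.31217
D_4 = 62147.02685
Terminal value at year 4: TV = D_4×(1+g_2)/(r−g_2) = 65254.37820/0.086 = 758771.83949
P_0 = D_1/(1+r)^1 + D_2/(1+r)^2 + D_3/(1+r)^3 + D_4/(1+r)^4 + TV/(1+r)^4
    = 32628.16901 + 34121.71196 + 35683.62131 + 37317.02651 + 455614.85859 = 595365.38739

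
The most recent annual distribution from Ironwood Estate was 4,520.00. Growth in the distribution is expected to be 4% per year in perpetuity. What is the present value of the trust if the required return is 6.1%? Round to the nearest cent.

D₁ = D₀ × (1 + g) = 4,520.00 × 1.04 = 4,700.8000
Growing perpetuity: P = D₁ / (r − g) = 4,700.8000 / (0.061 − 0.04) = 223,847.62

223847.62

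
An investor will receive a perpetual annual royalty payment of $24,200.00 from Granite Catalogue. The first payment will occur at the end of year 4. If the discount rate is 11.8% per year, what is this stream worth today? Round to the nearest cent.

$146760.08

Value at end of year 3: C / r = $24,200.00 / 0.118 = $205,084.7458
Discount to today: PV = $205,084.7458 / (1 + 0.118)^3 = $205,084.7458 / 1.397415 = $146,760.08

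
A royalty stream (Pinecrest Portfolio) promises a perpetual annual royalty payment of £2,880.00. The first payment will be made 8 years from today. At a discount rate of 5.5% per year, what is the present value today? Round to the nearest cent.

£35996.69

Value at end of year 7: C / r = £2,880.00 / 0.055 = £52,363.6364
Discount to today: PV = £52,363.6364 / (1 + 0.055)^7 = £52,363.6364 / 1.454679 = £35,996.69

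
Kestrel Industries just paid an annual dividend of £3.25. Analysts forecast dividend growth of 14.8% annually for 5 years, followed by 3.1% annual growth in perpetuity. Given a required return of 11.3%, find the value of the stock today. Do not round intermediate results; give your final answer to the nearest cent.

D_1 = 3.73100
D_2 = 4.28319
D_3 = 4.91710
D_4 = 5.64483
D_5 = 6.48027
Terminal value at year 5: TV = D_5×(1+g_2)/(r−g_2) = 6.68115/0.082 = 81.47748
P_0 = D_1/(1+r)^1 + D_2/(1+r)^2 + D_3/(1+r)^3 + D_4/(1+r)^4 + D_5/(1+r)^5 + TV/(1+r)^5
    = 3.35220 + 3.45762 + 3.56635 + 3.67850 + 3.79417 + 47.70477 = 65.55360

£65.55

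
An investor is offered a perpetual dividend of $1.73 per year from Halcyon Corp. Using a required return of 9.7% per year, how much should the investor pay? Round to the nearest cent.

Level perpetuity: PV = C / r = $1.73 / 0.097 = $17.84

$17.84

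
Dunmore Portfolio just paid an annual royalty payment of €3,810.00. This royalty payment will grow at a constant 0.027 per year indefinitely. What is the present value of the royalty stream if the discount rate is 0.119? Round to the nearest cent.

€42531.20

D₁ = D₀ × (1 + g) = €3,810.00 × 1.027 = €3,912.8700
Growing perpetuity: P = D₁ / (r − g) = €3,912.8700 / (0.119 − 0.027) = €42,531.20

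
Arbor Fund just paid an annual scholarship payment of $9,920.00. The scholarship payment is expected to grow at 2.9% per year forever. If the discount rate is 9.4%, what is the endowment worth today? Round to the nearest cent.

$157041.23

D₁ = D₀ × (1 + g) = $9,920.00 × 1.029 = $10,207.6800
Growing perpetuity: P = D₁ / (r − g) = $10,207.6800 / (0.094 − 0.029) = $157,041.23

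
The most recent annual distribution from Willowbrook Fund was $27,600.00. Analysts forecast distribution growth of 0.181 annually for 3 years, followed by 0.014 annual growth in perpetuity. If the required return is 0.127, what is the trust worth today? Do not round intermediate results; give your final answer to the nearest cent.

$375992.29

D_1 = 32595.60000
D_2 = 38495.40360
D_3 = 45463.07165
Terminal value at year 3: TV = D_3×(1+g_2)/(r−g_2) = 46099.55465/0.113 = 407960.66066
P_0 = D_1/(1+r)^1 + D_2/(1+r)^2 + D_3/(1+r)^3 + TV/(1+r)^3
    = 28922.44898 + 30308.26286 + 31760.47776 + 285001.10135 = 375992.29095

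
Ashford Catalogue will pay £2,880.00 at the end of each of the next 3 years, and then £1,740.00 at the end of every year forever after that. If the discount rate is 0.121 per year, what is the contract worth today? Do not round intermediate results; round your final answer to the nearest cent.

PV of 3-year annuity: £2,880.00 × [1 − (1+0.121)^−3] / 0.121 = 6905.40473
Perpetuity value at year 3: £1,740.00 / 0.121 = 14380.16529
PV of perpetuity: 14380.16529 / (1+0.121)^3 = 10208.14993
Total PV = 6905.40473 + 10208.14993 = 17113.55466

£17113.55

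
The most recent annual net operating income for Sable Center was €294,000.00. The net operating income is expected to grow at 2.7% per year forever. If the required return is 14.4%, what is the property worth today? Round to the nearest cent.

€2580666.67

D₁ = D₀ × (1 + g) = €294,000.00 × 1.027 = €301,938.0000
Growing perpetuity: P = D₁ / (r − g) = €301,938.0000 / (0.144 − 0.027) = €2,580,666.67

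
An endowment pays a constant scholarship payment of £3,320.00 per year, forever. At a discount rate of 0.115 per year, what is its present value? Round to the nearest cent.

£28869.57

Level perpetuity: PV = C / r = £3,320.00 / 0.115 = £28,869.57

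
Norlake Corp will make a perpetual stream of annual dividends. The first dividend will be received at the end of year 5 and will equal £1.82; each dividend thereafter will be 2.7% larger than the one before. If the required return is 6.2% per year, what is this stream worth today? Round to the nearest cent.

Value at end of year 4: C₁ / (r − g) = £1.82 / (0.062 − 0.027) = £52.0000
Discount to today: PV = £52.0000 / (1 + 0.062)^4 = £52.0000 / 1.272032 = £40.88

£40.88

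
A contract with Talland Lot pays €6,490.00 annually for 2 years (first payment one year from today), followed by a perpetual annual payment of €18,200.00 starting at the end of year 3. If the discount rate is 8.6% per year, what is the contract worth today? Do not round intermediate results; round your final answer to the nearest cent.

€190916.41

PV of 2-year annuity: €6,490.00 × [1 − (1+0.086)^−2] / 0.086 = 11478.87563
Perpetuity value at year 2: €18,200.00 / 0.086 = 211627.90698
PV of perpetuity: 211627.90698 / (1+0.086)^2 = 179437.53156
Total PV = 11478.87563 + 179437.53156 = 190916.40719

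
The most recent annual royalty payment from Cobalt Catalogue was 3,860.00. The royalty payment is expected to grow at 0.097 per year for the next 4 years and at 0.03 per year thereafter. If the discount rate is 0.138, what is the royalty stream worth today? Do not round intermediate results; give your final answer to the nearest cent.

45886.16

D_1 = 4234.42000
D_2 = 4645.15874
D_3 = 5095.73914
D_4 = 5590.02583
Terminal value at year 4: TV = D_4×(1+g_2)/(r−g_2) = 5757.72661/0.108 = 53312.28342
P_0 = D_1/(1+r)^1 + D_2/(1+r)^2 + D_3/(1+r)^3 + D_4/(1+r)^4 + TV/(1+r)^4
    = 3720.93146 + 3586.87330 + 3457.64500 + 3333.07255 + 31787.63634 = 45886.15864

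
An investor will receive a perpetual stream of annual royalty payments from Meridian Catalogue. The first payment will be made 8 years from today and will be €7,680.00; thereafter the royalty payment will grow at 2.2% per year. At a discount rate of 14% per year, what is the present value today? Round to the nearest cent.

€26010.29

Value at end of year 7: C₁ / (r − g) = €7,680.00 / (0.14 − 0.022) = €65,084.7458
Discount to today: PV = €65,084.7458 / (1 + 0.14)^7 = €65,084.7458 / 2.502269 = €26,010.29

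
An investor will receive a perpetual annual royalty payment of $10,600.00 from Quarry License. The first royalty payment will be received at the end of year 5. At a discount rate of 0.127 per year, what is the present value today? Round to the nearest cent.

$51737.62

Value at end of year 4: C / r = $10,600.00 / 0.127 = $83,464.5669
Discount to today: PV = $83,464.5669 / (1 + 0.127)^4 = $83,464.5669 / 1.613228 = $51,737.62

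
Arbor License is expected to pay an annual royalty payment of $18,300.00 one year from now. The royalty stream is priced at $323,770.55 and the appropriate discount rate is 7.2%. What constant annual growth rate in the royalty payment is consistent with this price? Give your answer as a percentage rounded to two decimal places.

1.55%

P = D₁/(r−g) ⇒ g = r − D₁/P = 0.072 − $18,300.00/$323,770.55 = 0.015478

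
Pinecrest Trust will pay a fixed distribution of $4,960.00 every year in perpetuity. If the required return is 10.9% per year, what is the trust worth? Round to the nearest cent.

Level perpetuity: PV = C / r = $4,960.00 / 0.109 = $45,504.59

$45504.59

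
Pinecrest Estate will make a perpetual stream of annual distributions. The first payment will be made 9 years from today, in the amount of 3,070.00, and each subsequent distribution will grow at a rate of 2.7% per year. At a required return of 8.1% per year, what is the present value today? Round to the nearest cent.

30488.71

Value at end of year 8: C₁ / (r − g) = 3,070.00 / (0.081 − 0.027) = 56,851.8519
Discount to today: PV = 56,851.8519 / (1 + 0.081)^8 = 56,851.8519 / 1.864685 = 30,488.71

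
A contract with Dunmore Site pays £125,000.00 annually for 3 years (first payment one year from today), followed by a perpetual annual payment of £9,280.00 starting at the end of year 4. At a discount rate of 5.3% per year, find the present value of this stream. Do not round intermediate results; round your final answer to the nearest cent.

£488465.44

PV of 3-year annuity: £125,000.00 × [1 − (1+0.053)^−3] / 0.053 = 338501.44799
Perpetuity value at year 3: £9,280.00 / 0.053 = 175094.33962
PV of perpetuity: 175094.33962 / (1+0.053)^3 = 149963.99212
Total PV = 338501.44799 + 149963.99212 = 488465.44011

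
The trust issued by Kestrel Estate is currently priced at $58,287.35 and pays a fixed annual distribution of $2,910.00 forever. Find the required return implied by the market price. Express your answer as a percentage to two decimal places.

4.99%

P = C/r ⇒ r = C/P = $2,910.00/$58,287.35 = 0.049925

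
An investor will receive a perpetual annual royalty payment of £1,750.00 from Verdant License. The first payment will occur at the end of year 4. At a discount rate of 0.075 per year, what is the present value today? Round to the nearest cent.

£18782.41

Value at end of year 3: C / r = £1,750.00 / 0.075 = £23,333.3333
Discount to today: PV = £23,333.3333 / (1 + 0.075)^3 = £23,333.3333 / 1.242297 = £18,782.41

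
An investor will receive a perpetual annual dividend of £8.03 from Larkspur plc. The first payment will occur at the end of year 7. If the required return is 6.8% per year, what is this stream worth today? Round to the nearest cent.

Value at end of year 6: C / r = £8.03 / 0.068 = £118.0882
Discount to today: PV = £118.0882 / (1 + 0.068)^6 = £118.0882 / 1.483978 = £79.58

£79.58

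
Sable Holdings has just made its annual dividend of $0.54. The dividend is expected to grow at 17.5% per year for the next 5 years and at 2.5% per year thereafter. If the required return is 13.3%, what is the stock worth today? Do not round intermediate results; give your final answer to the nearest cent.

$9.16

D_1 = 0.63450
D_2 = 0.74554
D_3 = 0.87601
D_4 = 1.02931
D_5 = 1.20944
Terminal value at year 5: TV = D_5×(1+g_2)/(r−g_2) = 1.23967/0.108 = 11.47845
P_0 = D_1/(1+r)^1 + D_2/(1+r)^2 + D_3/(1+r)^3 + D_4/(1+r)^4 + D_5/(1+r)^5 + TV/(1+r)^5
    = 0.56002 + 0.58078 + 0.60231 + 0.62463 + 0.64779 + 6.14800 = 9.16352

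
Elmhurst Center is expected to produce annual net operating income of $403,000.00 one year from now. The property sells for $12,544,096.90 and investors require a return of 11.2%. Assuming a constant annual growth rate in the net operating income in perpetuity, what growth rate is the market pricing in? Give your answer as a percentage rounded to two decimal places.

P = D₁/(r−g) ⇒ g = r − D₁/P = 0.112 − $403,000.00/$12,544,096.90 = 0.079873

7.99%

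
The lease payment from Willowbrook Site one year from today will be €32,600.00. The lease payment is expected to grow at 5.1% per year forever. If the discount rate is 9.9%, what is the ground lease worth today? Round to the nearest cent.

€679166.67

Growing perpetuity: P = D₁ / (r − g) = €32,600.0000 / (0.099 − 0.051) = €679,166.67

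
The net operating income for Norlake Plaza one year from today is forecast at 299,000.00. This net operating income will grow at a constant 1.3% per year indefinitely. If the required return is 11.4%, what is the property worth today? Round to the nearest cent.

Growing perpetuity: P = D₁ / (r − g) = 299,000.0000 / (0.114 − 0.013) = 2,960,396.04

2960396.04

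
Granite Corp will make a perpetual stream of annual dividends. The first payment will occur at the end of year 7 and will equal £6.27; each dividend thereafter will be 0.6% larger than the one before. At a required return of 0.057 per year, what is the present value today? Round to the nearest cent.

Value at end of year 6: C₁ / (r − g) = £6.27 / (0.057 − 0.006) = £122.9412
Discount to today: PV = £122.9412 / (1 + 0.057)^6 = £122.9412 / 1.394601 = £88.16

£88.16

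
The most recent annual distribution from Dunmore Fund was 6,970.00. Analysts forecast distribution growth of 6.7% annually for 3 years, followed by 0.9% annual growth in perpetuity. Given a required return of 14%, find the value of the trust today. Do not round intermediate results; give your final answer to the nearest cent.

62362.65

D_1 = 7436.99000
D_2 = 7935.26833
D_3 = 8466.93131
Terminal value at year 3: TV = D_3×(1+g_2)/(r−g_2) = 8543.13369/0.131 = 65214.76099
P_0 = D_1/(1+r)^1 + D_2/(1+r)^2 + D_3/(1+r)^3 + TV/(1+r)^3
    = 6523.67544 + 6105.93131 + 5714.93746 + 44018.10611 = 62362.65032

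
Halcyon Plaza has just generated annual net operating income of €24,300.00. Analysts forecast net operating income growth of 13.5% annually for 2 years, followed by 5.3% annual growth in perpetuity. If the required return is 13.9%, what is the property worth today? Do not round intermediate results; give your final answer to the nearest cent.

D_1 = 27580.50000
D_2 = 31303.86750
Terminal value at year 2: TV = D_2×(1+g_2)/(r−g_2) = 32962.97248/0.086 = 383290.37765
P_0 = D_1/(1+r)^1 + D_2/(1+r)^2 + TV/(1+r)^2
    = 24214.66198 + 24129.62366 + 295447.60136 = 343791.88701

€343791.89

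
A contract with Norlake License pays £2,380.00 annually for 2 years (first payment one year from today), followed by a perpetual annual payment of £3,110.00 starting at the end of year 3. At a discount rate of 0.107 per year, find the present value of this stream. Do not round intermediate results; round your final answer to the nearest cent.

£27810.28

PV of 2-year annuity: £2,380.00 × [1 − (1+0.107)^−2] / 0.107 = 4092.10012
Perpetuity value at year 2: £3,110.00 / 0.107 = 29065.42056
PV of perpetuity: 29065.42056 / (1+0.107)^2 = 23718.18049
Total PV = 4092.10012 + 23718.18049 = 27810.28061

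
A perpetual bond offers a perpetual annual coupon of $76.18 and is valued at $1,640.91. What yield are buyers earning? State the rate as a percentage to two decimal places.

4.64%

P = C/r ⇒ r = C/P = $76.18/$1,640.91 = 0.046425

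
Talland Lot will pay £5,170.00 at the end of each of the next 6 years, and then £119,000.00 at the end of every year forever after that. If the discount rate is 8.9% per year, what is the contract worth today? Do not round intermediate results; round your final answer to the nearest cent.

PV of 6-year annuity: £5,170.00 × [1 − (1+0.089)^−6] / 0.089 = 23261.50895
Perpetuity value at year 6: £119,000.00 / 0.089 = 1337078.65169
PV of perpetuity: 1337078.65169 / (1+0.089)^6 = 801659.00661
Total PV = 23261.50895 + 801659.00661 = 824920.51556

£824920.52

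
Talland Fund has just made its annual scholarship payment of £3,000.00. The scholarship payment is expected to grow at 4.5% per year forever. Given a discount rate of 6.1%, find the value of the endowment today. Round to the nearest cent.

£195937.50

D₁ = D₀ × (1 + g) = £3,000.00 × 1.045 = £3,135.0000
Growing perpetuity: P = D₁ / (r − g) = £3,135.0000 / (0.061 − 0.045) = £195,937.50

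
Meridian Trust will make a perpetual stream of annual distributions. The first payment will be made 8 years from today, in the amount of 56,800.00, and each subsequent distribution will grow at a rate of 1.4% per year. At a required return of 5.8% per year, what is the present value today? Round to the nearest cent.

Value at end of year 7: C₁ / (r − g) = 56,800.00 / (0.058 − 0.014) = 1,290,909.0909
Discount to today: PV = 1,290,909.0909 / (1 + 0.058)^7 = 1,290,909.0909 / 1.483883 = 869,953.39

869953.39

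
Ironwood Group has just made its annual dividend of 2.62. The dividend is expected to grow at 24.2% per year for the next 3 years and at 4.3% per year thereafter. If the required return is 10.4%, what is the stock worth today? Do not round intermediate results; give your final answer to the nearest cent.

73.78

D_1 = 3.25404
D_2 = 4.04152
D_3 = 5.01956
Terminal value at year 3: TV = D_3×(1+g_2)/(r−g_2) = 5.23541/0.061 = 85.82633
P_0 = D_1/(1+r)^1 + D_2/(1+r)^2 + D_3/(1+r)^3 + TV/(1+r)^3
    = 2.94750 + 3.31594 + 3.73043 + 63.78423 = 73.77810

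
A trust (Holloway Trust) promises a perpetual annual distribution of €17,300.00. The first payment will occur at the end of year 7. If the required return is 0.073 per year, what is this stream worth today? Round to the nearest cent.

€155283.36

Value at end of year 6: C / r = €17,300.00 / 0.073 = €236,986.3014
Discount to today: PV = €236,986.3014 / (1 + 0.073)^6 = €236,986.3014 / 1.526154 = €155,283.36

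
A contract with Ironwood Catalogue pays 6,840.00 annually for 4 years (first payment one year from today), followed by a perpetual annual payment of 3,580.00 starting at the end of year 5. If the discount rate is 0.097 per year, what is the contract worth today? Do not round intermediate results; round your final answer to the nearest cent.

PV of 4-year annuity: 6,840.00 × [1 − (1+0.097)^−4] / 0.097 = 21823.43658
Perpetuity value at year 4: 3,580.00 / 0.097 = 36907.21649
PV of perpetuity: 36907.21649 / (1+0.097)^4 = 25485.00846
Total PV = 21823.43658 + 25485.00846 = 47308.44504

47308.45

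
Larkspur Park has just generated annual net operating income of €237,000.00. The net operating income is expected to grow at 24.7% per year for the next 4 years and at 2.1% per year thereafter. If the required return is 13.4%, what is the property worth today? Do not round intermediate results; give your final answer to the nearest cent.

€4340081.69

D_1 = 295539.00000
D_2 = 368537.13300
D_3 = 459565.80485
D_4 = 573078.55865
Terminal value at year 4: TV = D_4×(1+g_2)/(r−g_2) = 585113.20838/0.113 = 5177992.99452
P_0 = D_1/(1+r)^1 + D_2/(1+r)^2 + D_3/(1+r)^3 + D_4/(1+r)^4 + TV/(1+r)^4
    = 260616.40212 + 286586.11414 + 315143.63698 + 346546.83890 + 3131188.69487 = 4340081.68702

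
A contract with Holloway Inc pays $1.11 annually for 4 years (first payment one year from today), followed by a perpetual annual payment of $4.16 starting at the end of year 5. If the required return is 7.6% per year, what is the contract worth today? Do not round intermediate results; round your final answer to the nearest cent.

PV of 4-year annuity: $1.11 × [1 − (1+0.076)^−4] / 0.076 = 3.70943
Perpetuity value at year 4: $4.16 / 0.076 = 54.73684
PV of perpetuity: 54.73684 / (1+0.076)^4 = 40.83482
Total PV = 3.70943 + 40.83482 = 44.54425

$44.54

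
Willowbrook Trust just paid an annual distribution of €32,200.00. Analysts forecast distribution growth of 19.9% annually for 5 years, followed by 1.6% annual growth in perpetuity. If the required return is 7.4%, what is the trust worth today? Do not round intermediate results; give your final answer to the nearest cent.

D_1 = 38607.80000
D_2 = 46290.75220
D_3 = 55502.61189
D_4 = 66547.63165
D_5 = 79790.61035
Terminal value at year 5: TV = D_5×(1+g_2)/(r−g_2) = 81067.26012/0.058 = 1397711.38135
P_0 = D_1/(1+r)^1 + D_2/(1+r)^2 + D_3/(1+r)^3 + D_4/(1+r)^4 + D_5/(1+r)^5 + TV/(1+r)^5
    = 35947.67225 + 40131.52610 + 44802.32756 + 50016.75115 + 55838.06763 + 978128.90880 = 1204865.25349

€1204865.25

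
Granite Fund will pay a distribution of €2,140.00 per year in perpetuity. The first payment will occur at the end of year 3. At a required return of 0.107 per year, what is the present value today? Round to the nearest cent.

Value at end of year 2: C / r = €2,140.00 / 0.107 = €20,000.0000
Discount to today: PV = €20,000.0000 / (1 + 0.107)^2 = €20,000.0000 / 1.225449 = €16,320.55

€16320.55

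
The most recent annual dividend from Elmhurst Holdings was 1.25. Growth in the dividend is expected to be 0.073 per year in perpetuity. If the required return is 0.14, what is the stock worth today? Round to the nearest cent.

D₁ = D₀ × (1 + g) = 1.25 × 1.073 = 1.3413
Growing perpetuity: P = D₁ / (r − g) = 1.3413 / (0.14 − 0.073) = 20.02

20.02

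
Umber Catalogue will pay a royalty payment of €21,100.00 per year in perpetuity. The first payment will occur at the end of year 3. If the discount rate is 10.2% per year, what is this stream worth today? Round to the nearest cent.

Value at end of year 2: C / r = €21,100.00 / 0.102 = €206,862.7451
Discount to today: PV = €206,862.7451 / (1 + 0.102)^2 = €206,862.7451 / 1.214404 = €170,340.96

€170340.96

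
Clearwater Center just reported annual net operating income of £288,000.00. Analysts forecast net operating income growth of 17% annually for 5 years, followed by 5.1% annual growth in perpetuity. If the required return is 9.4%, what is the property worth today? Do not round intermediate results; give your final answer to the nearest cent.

D_1 = 336960.00000
D_2 = 394243.20000
D_3 = 461264.54400
D_4 = 539679.51648
D_5 = 631425.03428
Terminal value at year 5: TV = D_5×(1+g_2)/(r−g_2) = 663627.71103/0.043 = 15433202.58209
P_0 = D_1/(1+r)^1 + D_2/(1+r)^2 + D_3/(1+r)^3 + D_4/(1+r)^4 + D_5/(1+r)^5 + TV/(1+r)^5
    = 308007.31261 + 329404.52994 + 352288.20844 + 376761.61232 + 402935.17954 + 9848485.43470 = 11617882.27755

£11617882.28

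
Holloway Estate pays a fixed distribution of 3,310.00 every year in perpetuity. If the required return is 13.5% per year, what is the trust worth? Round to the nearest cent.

24518.52

Level perpetuity: PV = C / r = 3,310.00 / 0.135 = 24,518.52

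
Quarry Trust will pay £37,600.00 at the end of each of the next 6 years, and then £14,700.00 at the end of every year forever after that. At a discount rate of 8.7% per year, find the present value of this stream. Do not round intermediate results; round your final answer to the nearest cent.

PV of 6-year annuity: £37,600.00 × [1 − (1+0.087)^−6] / 0.087 = 170189.91875
Perpetuity value at year 6: £14,700.00 / 0.087 = 168965.51724
PV of perpetuity: 168965.51724 / (1+0.087)^6 = 102428.50114
Total PV = 170189.91875 + 102428.50114 = 272618.41988

£272618.42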